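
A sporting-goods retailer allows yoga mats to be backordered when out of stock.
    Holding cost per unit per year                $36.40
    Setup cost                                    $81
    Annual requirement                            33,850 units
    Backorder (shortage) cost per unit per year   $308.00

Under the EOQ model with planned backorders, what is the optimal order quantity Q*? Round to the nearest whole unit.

Q* = √(2DS/H) · √((H + b)/b)
   = √(2 × 33,850 × 81 / 36.4) · √((36.4 + 308) / 308)
   = 388.138 × 1.0574 ≈ 410.43

410 units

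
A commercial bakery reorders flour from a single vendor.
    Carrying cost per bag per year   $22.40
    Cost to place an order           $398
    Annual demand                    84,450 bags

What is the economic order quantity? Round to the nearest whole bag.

2DS/H = 2·84,450·398/22.4 = 3,000,991.07
EOQ = √3,000,991.07 ≈ 1,732.34

1,732 bags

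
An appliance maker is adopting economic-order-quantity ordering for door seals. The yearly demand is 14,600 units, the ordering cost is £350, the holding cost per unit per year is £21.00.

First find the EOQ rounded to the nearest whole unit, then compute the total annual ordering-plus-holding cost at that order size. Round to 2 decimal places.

Q* = √(2·D·S / H) = √(2·14,600·350 / 21) = √486,666.7 ≈ 697.61 → Q = 698 units
Annual ordering cost = (D/Q)·S = (14,600/698) × 350 = £7,320.92
Annual holding cost  = (Q/2)·H = (698/2) × 21 = £7,329.00
Total = £7,320.92 + £7,329.00 = £14,649.92

£14,649.92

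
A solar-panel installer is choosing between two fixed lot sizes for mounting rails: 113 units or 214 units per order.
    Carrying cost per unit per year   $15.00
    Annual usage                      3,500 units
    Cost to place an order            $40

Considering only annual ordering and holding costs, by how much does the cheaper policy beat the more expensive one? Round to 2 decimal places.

TC(Q) = (D/Q)S + (Q/2)H
TC(113) = (3,500/113)×40 + (113/2)×15 = $2,086.44
TC(214) = (3,500/214)×40 + (214/2)×15 = $2,259.21
Lots of 113 are cheaper by $172.77.

$172.77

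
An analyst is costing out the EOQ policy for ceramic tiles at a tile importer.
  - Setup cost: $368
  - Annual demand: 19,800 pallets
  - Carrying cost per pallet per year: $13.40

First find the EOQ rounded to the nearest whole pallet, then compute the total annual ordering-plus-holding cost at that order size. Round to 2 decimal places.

$13,974.10

2DS/H = 2·19,800·368/13.4 = 1,087,522.39
EOQ = √1,087,522.39 ≈ 1,042.84 → Q = 1,043 pallets
Ordering: D/Q × S = 19,800/1,043 × $368 = $6,986.00
Holding:  Q/2 × H = 1,043/2 × $13.4 = $6,988.10
Total = $6,986.00 + $6,988.10 = $13,974.10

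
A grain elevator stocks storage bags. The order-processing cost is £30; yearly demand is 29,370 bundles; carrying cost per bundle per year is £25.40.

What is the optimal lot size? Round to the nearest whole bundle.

2DS/H = 2·29,370·30/25.4 = 69,377.95
EOQ = √69,377.95 ≈ 263.40

263 bundles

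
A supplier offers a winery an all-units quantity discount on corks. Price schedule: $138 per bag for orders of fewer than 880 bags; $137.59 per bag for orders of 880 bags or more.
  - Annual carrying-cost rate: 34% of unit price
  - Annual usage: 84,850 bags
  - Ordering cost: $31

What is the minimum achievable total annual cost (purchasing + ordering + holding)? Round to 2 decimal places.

$11,698,084.00

H₁ = 34%×$138 = $46.9200;  H₂ = 34%×$137.59 = $46.7806
EOQ₁ = √(2×84,850×31/46.9200) = 334.84  (< 880, feasible at tier 1)
EOQ₂ = √(2×84,850×31/46.7806) = 335.34  (< 880 → use Q = 880 at tier-2 price)
TC(tier 1 (EOQ₁), Q≈334.8) = $11,725,010.89
TC(tier 2, Q≈880.0) = $11,698,084.00
Minimum at tier 2: $11,698,084.00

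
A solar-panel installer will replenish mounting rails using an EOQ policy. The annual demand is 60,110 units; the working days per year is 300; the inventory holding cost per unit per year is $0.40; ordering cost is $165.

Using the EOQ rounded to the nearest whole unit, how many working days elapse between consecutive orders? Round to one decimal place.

35.1 days

Optimal lot size Q* = (2 × 60,110 × $165 / $0.4)^½ ≈ 7,042.07 → Q = 7,042 units
Cycle time = (working days × Q)/D = (300 × 7,042) / 60,110 = 35.146 days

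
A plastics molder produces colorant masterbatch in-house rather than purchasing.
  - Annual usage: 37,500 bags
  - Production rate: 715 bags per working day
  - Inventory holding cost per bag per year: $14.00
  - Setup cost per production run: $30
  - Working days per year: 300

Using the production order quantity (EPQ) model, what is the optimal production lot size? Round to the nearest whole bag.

441 bags

Daily demand d = 37,500/300 = 125.000; p = 715; 1 − d/p = 0.82517
EPQ = √(2DS / (H(1 − d/p)))
    = √(2 × 37,500 × 30 / (14 × 0.82517)) ≈ 441.32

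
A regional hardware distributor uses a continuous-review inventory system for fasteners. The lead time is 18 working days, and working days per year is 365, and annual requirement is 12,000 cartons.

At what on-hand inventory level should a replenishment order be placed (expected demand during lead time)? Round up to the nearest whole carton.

592 cartons

Daily demand d = 12,000 / 365 = 32.877 cartons/day
Demand during lead time = 32.877 × 18 = 591.78
Reorder point = 591.78 → round up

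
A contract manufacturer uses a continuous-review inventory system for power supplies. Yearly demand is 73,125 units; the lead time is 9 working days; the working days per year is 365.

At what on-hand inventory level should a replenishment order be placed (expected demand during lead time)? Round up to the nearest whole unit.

Daily demand d = 73,125 / 365 = 200.342 units/day
Demand during lead time = 200.342 × 9 = 1,803.08
Reorder point = 1,803.08 → round up

1,804 units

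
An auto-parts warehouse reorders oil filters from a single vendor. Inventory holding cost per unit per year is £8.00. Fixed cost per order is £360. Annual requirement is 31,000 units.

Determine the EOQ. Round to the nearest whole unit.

Q* = √(2·D·S / H) = √(2·31,000·360 / 8) = √2,790,000.0 ≈ 1,670.33

1,670 units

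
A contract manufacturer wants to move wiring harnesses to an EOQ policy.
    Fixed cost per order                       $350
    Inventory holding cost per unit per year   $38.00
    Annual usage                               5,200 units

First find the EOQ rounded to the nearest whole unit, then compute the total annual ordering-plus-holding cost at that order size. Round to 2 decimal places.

2DS/H = 2·5,200·350/38 = 95,789.47
EOQ = √95,789.47 ≈ 309.50 → Q = 309 units
Ordering: D/Q × S = 5,200/309 × $350 = $5,889.97
Holding:  Q/2 × H = 309/2 × $38 = $5,871.00
Total = $5,889.97 + $5,871.00 = $11,760.97

$11,760.97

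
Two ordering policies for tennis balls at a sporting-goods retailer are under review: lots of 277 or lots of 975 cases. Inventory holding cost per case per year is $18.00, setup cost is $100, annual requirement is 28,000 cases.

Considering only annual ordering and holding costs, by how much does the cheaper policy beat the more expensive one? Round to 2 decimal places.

Annual cost at Q: ordering D·S/Q plus holding Q·H/2.
TC(277) = (28,000/277)×100 + (277/2)×18 = $12,601.30
TC(975) = (28,000/975)×100 + (975/2)×18 = $11,646.79
Cheaper: Q = 975.  Difference = $954.51

$954.51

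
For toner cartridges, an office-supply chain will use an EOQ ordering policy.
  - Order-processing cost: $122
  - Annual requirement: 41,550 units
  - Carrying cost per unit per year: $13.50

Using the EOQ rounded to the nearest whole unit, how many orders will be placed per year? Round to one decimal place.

47.9 orders per year

EOQ = √(2DS/H) = √(2 × 41,550 × 122 / 13.5)
    = √(750,977.78) ≈ 866.59 → Q = 867
Orders per year = D/Q = 41,550 / 867 = 47.924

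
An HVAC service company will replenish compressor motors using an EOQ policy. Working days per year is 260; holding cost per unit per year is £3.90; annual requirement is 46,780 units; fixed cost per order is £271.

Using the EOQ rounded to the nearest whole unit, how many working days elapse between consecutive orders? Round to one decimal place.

2DS/H = 2·46,780·271/3.9 = 6,501,220.51
EOQ = √6,501,220.51 ≈ 2,549.75 → Q = 2,550 units
Cycle time = (working days × Q)/D = (260 × 2,550) / 46,780 = 14.173 days

14.2 days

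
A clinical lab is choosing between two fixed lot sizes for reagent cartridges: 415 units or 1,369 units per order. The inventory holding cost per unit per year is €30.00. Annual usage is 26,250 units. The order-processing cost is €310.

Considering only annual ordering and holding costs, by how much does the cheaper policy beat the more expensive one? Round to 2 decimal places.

Annual cost at Q: ordering D·S/Q plus holding Q·H/2.
TC(415) = (26,250/415)×310 + (415/2)×30 = €25,833.43
TC(1,369) = (26,250/1,369)×310 + (1,369/2)×30 = €26,479.12
Cheaper: Q = 415.  Difference = €645.69

€645.69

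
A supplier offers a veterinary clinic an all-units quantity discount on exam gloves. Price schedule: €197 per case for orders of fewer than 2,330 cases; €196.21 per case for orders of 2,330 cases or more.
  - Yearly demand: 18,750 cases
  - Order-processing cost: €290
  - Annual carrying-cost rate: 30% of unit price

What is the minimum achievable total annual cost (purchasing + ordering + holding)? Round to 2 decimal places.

H₁ = 30%×€197 = €59.1000;  H₂ = 30%×€196.21 = €58.8630
EOQ₁ = √(2×18,750×290/59.1000) = 428.96  (< 2,330, feasible at tier 1)
EOQ₂ = √(2×18,750×290/58.8630) = 429.83  (< 2,330 → use Q = 2,330 at tier-2 price)
TC(tier 1 (EOQ₁), Q≈429.0) = €3,719,101.78
TC(tier 2, Q≈2,330.0) = €3,749,846.59
Minimum at tier 1 (EOQ₁): €3,719,101.78

€3,719,101.78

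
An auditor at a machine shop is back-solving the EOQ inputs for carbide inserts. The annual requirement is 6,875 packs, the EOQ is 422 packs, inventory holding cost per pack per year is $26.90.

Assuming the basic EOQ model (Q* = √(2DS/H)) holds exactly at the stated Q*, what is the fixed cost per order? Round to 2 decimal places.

From Q* = √(2DS/H) ⇒ Q*² = 2DS/H.
S = Q²H / (2D) = 422² × 26.9 / (2 × 6,875) = 348.3971

$348.40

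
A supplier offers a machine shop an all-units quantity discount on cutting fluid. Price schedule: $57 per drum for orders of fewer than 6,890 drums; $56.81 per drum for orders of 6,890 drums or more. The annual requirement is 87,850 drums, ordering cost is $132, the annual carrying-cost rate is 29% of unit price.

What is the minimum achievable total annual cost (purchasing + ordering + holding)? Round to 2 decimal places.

$5,027,029.85

H₁ = 29%×$57 = $16.5300;  H₂ = 29%×$56.81 = $16.4749
EOQ₁ = √(2×87,850×132/16.5300) = 1,184.50  (< 6,890, feasible at tier 1)
EOQ₂ = √(2×87,850×132/16.4749) = 1,186.48  (< 6,890 → use Q = 6,890 at tier-2 price)
TC(tier 1 (EOQ₁), Q≈1,184.5) = $5,027,029.85
TC(tier 2, Q≈6,890.0) = $5,049,197.58
Minimum at tier 1 (EOQ₁): $5,027,029.85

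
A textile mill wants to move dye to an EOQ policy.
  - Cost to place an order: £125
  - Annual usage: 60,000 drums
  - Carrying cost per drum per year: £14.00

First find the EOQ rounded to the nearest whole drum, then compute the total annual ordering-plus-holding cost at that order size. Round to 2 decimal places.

Optimal lot size Q* = (2 × 60,000 × £125 / £14)^½ ≈ 1,035.10 → Q = 1,035 drums
Orders/yr = 60,000/1,035 = 57.971; ordering cost = 57.971 × £125 = £7,246.38
Average inventory = 1,035/2 = 517.5; holding cost = 517.5 × £14 = £7,245.00
Total = £7,246.38 + £7,245.00 = £14,491.38

£14,491.38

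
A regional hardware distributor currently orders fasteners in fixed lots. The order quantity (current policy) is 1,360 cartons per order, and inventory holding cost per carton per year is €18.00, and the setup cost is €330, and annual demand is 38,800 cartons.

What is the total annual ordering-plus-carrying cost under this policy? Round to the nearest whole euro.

€21,655

Annual ordering cost = (D/Q)·S = (38,800/1,360) × 330 = €9,414.71
Annual holding cost  = (Q/2)·H = (1,360/2) × 18 = €12,240.00
Total = €9,414.71 + €12,240.00 = €21,654.71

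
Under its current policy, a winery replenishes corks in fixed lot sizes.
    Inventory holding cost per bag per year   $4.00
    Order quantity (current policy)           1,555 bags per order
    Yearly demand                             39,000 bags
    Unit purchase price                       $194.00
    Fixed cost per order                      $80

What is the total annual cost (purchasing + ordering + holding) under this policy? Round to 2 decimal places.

$7,571,116.43

Annual ordering cost = (D/Q)·S = (39,000/1,555) × 80 = $2,006.43
Annual holding cost  = (Q/2)·H = (1,555/2) × 4 = $3,110.00
Purchase cost = D·C = 39,000 × 194 = $7,566,000.00
Total = $2,006.43 + $3,110.00 + $7,566,000.00 = $7,571,116.43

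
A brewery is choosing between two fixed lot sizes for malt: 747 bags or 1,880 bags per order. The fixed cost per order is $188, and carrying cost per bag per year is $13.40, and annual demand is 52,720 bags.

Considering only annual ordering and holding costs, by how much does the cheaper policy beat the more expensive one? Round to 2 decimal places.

Annual cost at Q: ordering D·S/Q plus holding Q·H/2.
TC(747) = (52,720/747)×188 + (747/2)×13.4 = $18,273.12
TC(1,880) = (52,720/1,880)×188 + (1,880/2)×13.4 = $17,868.00
|ΔTC| = |$18,273.12 − $17,868.00| = $405.12

$405.12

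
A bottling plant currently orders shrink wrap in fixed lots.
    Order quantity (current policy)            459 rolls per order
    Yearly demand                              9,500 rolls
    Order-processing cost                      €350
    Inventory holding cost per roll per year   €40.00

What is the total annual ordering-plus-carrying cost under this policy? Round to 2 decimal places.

€16,424.01

Ordering: D/Q × S = 9,500/459 × €350 = €7,244.01
Holding:  Q/2 × H = 459/2 × €40 = €9,180.00
Total = €7,244.01 + €9,180.00 = €16,424.01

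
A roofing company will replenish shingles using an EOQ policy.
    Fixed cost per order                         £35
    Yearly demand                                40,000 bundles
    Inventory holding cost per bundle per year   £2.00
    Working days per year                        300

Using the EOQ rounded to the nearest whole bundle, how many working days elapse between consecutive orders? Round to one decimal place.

8.9 days

Optimal lot size Q* = (2 × 40,000 × £35 / £2)^½ ≈ 1,183.22 → Q = 1,183 bundles
Cycle time = (working days × Q)/D = (300 × 1,183) / 40,000 = 8.873 days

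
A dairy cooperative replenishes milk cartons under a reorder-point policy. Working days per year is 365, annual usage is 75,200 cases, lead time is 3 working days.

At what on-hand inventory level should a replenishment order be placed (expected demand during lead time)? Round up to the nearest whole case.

619 cases

Daily demand d = 75,200 / 365 = 206.027 cases/day
Demand during lead time = 206.027 × 3 = 618.08
Reorder point = 618.08 → round up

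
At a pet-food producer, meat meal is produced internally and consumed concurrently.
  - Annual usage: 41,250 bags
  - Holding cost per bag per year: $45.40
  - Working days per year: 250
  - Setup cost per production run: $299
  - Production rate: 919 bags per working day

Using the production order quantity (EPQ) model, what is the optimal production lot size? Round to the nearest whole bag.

d = 41,250/250 = 165.0000 bags/day;  effective holding cost H(1 − d/p) = 45.4·(1 − 165.0000/919) = 37.24875
Q* = √(2DS / H_eff) = √(2·41,250·299 / 37.24875) ≈ 813.78

814 bags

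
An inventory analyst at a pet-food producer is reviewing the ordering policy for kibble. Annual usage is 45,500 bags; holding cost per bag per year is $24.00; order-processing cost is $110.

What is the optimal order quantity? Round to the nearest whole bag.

646 bags

2DS/H = 2·45,500·110/24 = 417,083.33
EOQ = √417,083.33 ≈ 645.82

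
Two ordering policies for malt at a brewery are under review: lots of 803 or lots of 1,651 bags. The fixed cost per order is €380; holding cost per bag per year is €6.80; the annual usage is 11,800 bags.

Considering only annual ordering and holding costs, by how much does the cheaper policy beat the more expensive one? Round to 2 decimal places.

€15.07

For each Q, cost = (D/Q)·S + (Q/2)·H.
TC(803) = (11,800/803)×380 + (803/2)×6.8 = €8,314.26
TC(1,651) = (11,800/1,651)×380 + (1,651/2)×6.8 = €8,329.33
Cheaper: Q = 803.  Difference = €15.07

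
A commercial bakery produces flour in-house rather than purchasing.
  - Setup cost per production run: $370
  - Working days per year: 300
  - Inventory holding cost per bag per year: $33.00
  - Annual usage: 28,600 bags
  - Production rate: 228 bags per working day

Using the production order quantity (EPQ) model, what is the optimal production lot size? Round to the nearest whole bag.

1,050 bags

Daily demand d = 28,600/300 = 95.333; p = 228; 1 − d/p = 0.58187
EPQ = √(2DS / (H(1 − d/p)))
    = √(2 × 28,600 × 370 / (33 × 0.58187)) ≈ 1,049.85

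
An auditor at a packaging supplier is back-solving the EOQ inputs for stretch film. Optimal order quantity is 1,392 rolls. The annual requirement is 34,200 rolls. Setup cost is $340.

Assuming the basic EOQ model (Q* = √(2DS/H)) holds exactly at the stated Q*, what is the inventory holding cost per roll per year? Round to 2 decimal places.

From Q* = √(2DS/H) ⇒ Q*² = 2DS/H.
H = 2DS / Q² = 2 × 34,200 × 340 / 1,392² = 12.0021

$12.00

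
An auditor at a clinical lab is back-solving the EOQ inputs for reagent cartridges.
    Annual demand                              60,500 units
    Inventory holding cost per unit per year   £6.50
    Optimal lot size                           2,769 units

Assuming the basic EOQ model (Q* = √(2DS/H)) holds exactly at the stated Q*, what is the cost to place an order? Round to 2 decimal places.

Since Q* = (2DS/H)^½, squaring gives Q*²·H = 2DS.
S = Q²H / (2D) = 2,769² × 6.5 / (2 × 60,500) = 411.8830

£411.88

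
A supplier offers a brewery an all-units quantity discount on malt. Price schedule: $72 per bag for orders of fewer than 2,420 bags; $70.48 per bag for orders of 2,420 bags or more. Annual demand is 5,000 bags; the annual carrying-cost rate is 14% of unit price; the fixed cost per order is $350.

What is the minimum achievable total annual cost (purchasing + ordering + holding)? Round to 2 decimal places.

H₁ = 14%×$72 = $10.0800;  H₂ = 14%×$70.48 = $9.8672
EOQ₁ = √(2×5,000×350/10.0800) = 589.26  (< 2,420, feasible at tier 1)
EOQ₂ = √(2×5,000×350/9.8672) = 595.58  (< 2,420 → use Q = 2,420 at tier-2 price)
TC(tier 1 (EOQ₁), Q≈589.3) = $365,939.70
TC(tier 2, Q≈2,420.0) = $365,062.45
Minimum at tier 2: $365,062.45

$365,062.45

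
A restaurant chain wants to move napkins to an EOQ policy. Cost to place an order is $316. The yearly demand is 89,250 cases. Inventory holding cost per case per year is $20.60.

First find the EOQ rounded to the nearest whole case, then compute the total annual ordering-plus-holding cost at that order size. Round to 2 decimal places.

2DS/H = 2·89,250·316/20.6 = 2,738,155.34
EOQ = √2,738,155.34 ≈ 1,654.74 → Q = 1,655 cases
Annual ordering cost = (D/Q)·S = (89,250/1,655) × 316 = $17,041.09
Annual holding cost  = (Q/2)·H = (1,655/2) × 20.6 = $17,046.50
Total = $17,041.09 + $17,046.50 = $34,087.59

$34,087.59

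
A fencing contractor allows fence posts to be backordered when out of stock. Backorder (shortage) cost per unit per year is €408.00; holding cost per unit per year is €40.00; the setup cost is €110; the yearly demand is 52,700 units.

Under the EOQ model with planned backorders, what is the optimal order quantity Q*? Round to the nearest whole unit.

Q* = √(2DS/H) · √((H + b)/b)
   = √(2 × 52,700 × 110 / 40) · √((40 + 408) / 408)
   = 538.377 × 1.0479 ≈ 564.15

564 units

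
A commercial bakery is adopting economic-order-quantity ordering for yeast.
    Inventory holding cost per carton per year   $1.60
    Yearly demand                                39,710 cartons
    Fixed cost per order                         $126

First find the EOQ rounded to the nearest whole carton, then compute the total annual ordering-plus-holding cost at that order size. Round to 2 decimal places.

Optimal lot size Q* = (2 × 39,710 × $126 / $1.6)^½ ≈ 2,500.86 → Q = 2,501 cartons
Orders/yr = 39,710/2,501 = 15.878; ordering cost = 15.878 × $126 = $2,000.58
Average inventory = 2,501/2 = 1250.5; holding cost = 1250.5 × $1.6 = $2,000.80
Total = $2,000.58 + $2,000.80 = $4,001.38

$4,001.38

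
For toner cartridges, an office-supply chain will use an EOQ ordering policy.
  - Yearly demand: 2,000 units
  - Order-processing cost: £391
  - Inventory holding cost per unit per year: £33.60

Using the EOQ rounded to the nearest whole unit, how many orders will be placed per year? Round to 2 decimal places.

9.26 orders per year

Optimal lot size Q* = (2 × 2,000 × £391 / £33.6)^½ ≈ 215.75 → Q = 216
N = D/Q = 2,000/216 ≈ 9.259 orders/yr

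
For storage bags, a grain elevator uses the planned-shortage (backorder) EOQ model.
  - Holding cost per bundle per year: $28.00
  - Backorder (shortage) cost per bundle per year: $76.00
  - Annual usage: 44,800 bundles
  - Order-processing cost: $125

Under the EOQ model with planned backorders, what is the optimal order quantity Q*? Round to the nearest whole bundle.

Q* = √(2DS/H) · √((H + b)/b)
   = √(2 × 44,800 × 125 / 28) · √((28 + 76) / 76)
   = 632.456 × 1.1698 ≈ 739.84

740 bundles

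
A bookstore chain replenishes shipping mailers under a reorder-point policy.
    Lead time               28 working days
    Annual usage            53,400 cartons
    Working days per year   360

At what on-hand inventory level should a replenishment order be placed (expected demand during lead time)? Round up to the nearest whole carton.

4,154 cartons

Daily demand d = 53,400 / 360 = 148.333 cartons/day
Demand during lead time = 148.333 × 28 = 4,153.33
Reorder point = 4,153.33 → round up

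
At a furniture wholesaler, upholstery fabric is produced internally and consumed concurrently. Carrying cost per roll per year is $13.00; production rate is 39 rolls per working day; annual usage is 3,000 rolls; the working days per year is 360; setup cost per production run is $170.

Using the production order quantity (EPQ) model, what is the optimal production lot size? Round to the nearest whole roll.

316 rolls

d = 3,000/360 = 8.3333 rolls/day;  effective holding cost H(1 − d/p) = 13·(1 − 8.3333/39) = 10.22222
Q* = √(2DS / H_eff) = √(2·3,000·170 / 10.22222) ≈ 315.88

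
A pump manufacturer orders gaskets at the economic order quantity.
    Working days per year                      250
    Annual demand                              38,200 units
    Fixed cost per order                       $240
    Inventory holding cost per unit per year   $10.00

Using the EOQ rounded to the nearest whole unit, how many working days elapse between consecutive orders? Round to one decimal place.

Optimal lot size Q* = (2 × 38,200 × $240 / $10)^½ ≈ 1,354.10 → Q = 1,354 units
T = Q/D × 250 days = 1,354/38,200 × 250 = 8.861 days

8.9 days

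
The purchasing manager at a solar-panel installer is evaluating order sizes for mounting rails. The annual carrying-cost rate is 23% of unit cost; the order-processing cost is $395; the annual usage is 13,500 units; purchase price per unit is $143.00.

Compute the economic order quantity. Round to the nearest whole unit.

H = i·C = 0.23 × $143 = $32.8900 per unit-year
Q* = √(2·D·S / H) = √(2·13,500·395 / 32.89) = √324,262.7 ≈ 569.44

569 units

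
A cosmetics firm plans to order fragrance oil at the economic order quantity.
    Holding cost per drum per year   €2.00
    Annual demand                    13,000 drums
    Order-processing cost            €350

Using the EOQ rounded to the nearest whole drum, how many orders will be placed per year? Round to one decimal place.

EOQ = √(2DS/H) = √(2 × 13,000 × 350 / 2)
    = √(4,550,000.00) ≈ 2,133.07 → Q = 2,133
Orders per year = D/Q = 13,000 / 2,133 = 6.095

6.1 orders per year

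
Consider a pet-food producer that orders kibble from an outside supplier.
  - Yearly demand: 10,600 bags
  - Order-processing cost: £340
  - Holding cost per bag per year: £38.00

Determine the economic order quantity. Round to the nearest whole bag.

436 bags

EOQ = √(2DS/H) = √(2 × 10,600 × 340 / 38)
    = √(189,684.21) ≈ 435.53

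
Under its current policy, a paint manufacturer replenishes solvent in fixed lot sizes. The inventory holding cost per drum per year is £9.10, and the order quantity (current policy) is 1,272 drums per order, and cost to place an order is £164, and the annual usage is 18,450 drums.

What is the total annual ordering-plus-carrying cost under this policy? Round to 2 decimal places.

£8,166.37

Annual ordering cost = (D/Q)·S = (18,450/1,272) × 164 = £2,378.77
Annual holding cost  = (Q/2)·H = (1,272/2) × 9.1 = £5,787.60
Total = £2,378.77 + £5,787.60 = £8,166.37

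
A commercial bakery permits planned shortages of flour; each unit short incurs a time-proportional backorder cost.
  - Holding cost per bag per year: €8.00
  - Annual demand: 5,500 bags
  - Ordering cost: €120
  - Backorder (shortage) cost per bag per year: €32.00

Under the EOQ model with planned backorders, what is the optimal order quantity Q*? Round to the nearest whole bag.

454 bags

Basic EOQ = √(2·5,500·120/8) = 406.202
Backorder adjustment √((H+b)/b) = √((8+32)/32) = 1.1180
Q* = 406.202 × 1.1180 ≈ 454.15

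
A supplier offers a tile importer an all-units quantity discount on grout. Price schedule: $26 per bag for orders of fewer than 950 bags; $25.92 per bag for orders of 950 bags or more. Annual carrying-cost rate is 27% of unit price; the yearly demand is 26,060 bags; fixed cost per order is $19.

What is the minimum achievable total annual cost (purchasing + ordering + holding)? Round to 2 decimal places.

H₁ = 27%×$26 = $7.0200;  H₂ = 27%×$25.92 = $6.9984
EOQ₁ = √(2×26,060×19/7.0200) = 375.59  (< 950, feasible at tier 1)
EOQ₂ = √(2×26,060×19/6.9984) = 376.17  (< 950 → use Q = 950 at tier-2 price)
TC(tier 1 (EOQ₁), Q≈375.6) = $680,196.62
TC(tier 2, Q≈950.0) = $679,320.64
Minimum at tier 2: $679,320.64

$679,320.64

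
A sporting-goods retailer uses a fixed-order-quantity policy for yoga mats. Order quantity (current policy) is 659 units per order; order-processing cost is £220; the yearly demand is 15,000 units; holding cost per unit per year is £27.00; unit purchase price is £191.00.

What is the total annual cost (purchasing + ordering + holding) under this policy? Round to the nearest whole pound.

Annual ordering cost = (D/Q)·S = (15,000/659) × 220 = £5,007.59
Annual holding cost  = (Q/2)·H = (659/2) × 27 = £8,896.50
Purchase cost = D·C = 15,000 × 191 = £2,865,000.00
Total = £5,007.59 + £8,896.50 + £2,865,000.00 = £2,878,904.09

£2,878,904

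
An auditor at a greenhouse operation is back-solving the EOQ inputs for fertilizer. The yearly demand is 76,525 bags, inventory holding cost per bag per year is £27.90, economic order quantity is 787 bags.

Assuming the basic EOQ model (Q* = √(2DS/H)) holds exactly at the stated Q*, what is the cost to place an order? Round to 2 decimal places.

£112.91

From Q* = √(2DS/H) ⇒ Q*² = 2DS/H.
S = Q²H / (2D) = 787² × 27.9 / (2 × 76,525) = 112.9069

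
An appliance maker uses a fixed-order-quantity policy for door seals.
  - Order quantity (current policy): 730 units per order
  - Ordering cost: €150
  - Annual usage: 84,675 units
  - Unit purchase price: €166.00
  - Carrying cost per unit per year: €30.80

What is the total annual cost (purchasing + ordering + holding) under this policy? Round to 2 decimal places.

Orders/yr = 84,675/730 = 115.993; ordering cost = 115.993 × €150 = €17,398.97
Average inventory = 730/2 = 365; holding cost = 365 × €30.8 = €11,242.00
Purchase cost = D·C = 84,675 × 166 = €14,056,050.00
Total = €17,398.97 + €11,242.00 + €14,056,050.00 = €14,084,690.97

€14,084,690.97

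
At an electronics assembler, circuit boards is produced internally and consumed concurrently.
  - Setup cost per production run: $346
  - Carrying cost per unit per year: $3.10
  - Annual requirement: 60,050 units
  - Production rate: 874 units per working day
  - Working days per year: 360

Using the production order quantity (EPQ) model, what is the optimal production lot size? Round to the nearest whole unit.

Daily demand d = 60,050/360 = 166.806; p = 874; 1 − d/p = 0.80915
EPQ = √(2DS / (H(1 − d/p)))
    = √(2 × 60,050 × 346 / (3.1 × 0.80915)) ≈ 4,070.19

4,070 units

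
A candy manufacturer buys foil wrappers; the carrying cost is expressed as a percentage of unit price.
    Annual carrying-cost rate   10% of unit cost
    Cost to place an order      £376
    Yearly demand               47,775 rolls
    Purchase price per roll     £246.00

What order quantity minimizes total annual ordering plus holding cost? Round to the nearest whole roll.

1,208 rolls

Carrying cost H = £246 × 10% = £24.6000/roll/yr
Q* = √(2·D·S / H) = √(2·47,775·376 / 24.6) = √1,460,439.0 ≈ 1,208.49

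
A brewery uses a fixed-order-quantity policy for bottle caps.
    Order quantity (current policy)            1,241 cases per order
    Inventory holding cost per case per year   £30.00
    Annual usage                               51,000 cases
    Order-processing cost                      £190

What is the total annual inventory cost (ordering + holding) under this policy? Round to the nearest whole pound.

Orders/yr = 51,000/1,241 = 41.096; ordering cost = 41.096 × £190 = £7,808.22
Average inventory = 1,241/2 = 620.5; holding cost = 620.5 × £30 = £18,615.00
Total = £7,808.22 + £18,615.00 = £26,423.22

£26,423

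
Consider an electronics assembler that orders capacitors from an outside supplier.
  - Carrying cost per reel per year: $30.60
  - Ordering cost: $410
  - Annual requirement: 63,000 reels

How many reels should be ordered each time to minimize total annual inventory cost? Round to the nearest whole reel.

EOQ = √(2DS/H) = √(2 × 63,000 × 410 / 30.6)
    = √(1,688,235.29) ≈ 1,299.32

1,299 reels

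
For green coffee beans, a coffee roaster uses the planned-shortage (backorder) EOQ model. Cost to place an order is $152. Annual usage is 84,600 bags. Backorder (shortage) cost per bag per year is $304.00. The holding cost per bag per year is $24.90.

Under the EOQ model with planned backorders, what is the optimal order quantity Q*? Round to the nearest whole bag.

Q* = √(2DS/H) · √((H + b)/b)
   = √(2 × 84,600 × 152 / 24.9) · √((24.9 + 304) / 304)
   = 1,016.301 × 1.0401 ≈ 1,057.10

1,057 bags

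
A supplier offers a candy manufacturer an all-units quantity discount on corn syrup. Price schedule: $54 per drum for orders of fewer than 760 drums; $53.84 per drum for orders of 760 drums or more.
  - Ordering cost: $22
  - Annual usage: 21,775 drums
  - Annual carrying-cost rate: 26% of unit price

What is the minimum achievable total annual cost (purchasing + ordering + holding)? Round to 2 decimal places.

$1,178,315.72

H₁ = 26%×$54 = $14.0400;  H₂ = 26%×$53.84 = $13.9984
EOQ₁ = √(2×21,775×22/14.0400) = 261.23  (< 760, feasible at tier 1)
EOQ₂ = √(2×21,775×22/13.9984) = 261.62  (< 760 → use Q = 760 at tier-2 price)
TC(tier 1 (EOQ₁), Q≈261.2) = $1,179,517.66
TC(tier 2, Q≈760.0) = $1,178,315.72
Minimum at tier 2: $1,178,315.72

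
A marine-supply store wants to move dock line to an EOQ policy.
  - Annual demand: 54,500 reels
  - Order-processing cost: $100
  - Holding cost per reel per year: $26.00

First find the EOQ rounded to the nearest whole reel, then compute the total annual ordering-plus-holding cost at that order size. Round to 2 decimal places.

EOQ = √(2DS/H) = √(2 × 54,500 × 100 / 26)
    = √(419,230.77) ≈ 647.48 → Q = 647 reels
Orders/yr = 54,500/647 = 84.235; ordering cost = 84.235 × $100 = $8,423.49
Average inventory = 647/2 = 323.5; holding cost = 323.5 × $26 = $8,411.00
Total = $8,423.49 + $8,411.00 = $16,834.49

$16,834.49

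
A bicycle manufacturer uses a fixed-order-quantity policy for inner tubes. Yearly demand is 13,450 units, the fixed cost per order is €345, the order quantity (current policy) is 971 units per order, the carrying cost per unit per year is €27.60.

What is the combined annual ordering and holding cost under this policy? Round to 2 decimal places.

€18,178.64

Annual ordering cost = (D/Q)·S = (13,450/971) × 345 = €4,778.84
Annual holding cost  = (Q/2)·H = (971/2) × 27.6 = €13,399.80
Total = €4,778.84 + €13,399.80 = €18,178.64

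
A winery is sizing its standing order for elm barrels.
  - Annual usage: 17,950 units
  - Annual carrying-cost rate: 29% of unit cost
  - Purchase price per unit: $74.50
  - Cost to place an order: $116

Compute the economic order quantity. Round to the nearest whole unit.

439 units

Holding cost per unit per year: H = 29% × $74.5 = $21.6050
Q* = √(2·D·S / H) = √(2·17,950·116 / 21.605) = √192,751.7 ≈ 439.03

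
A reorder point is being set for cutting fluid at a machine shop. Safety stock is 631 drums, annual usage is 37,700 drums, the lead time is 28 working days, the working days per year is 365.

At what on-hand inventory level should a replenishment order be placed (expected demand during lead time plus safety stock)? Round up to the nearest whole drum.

Daily demand d = 37,700 / 365 = 103.288 drums/day
Demand during lead time = 103.288 × 28 = 2,892.05
Reorder point = 2,892.05 + 631 = 3,523.05 → round up

3,524 drums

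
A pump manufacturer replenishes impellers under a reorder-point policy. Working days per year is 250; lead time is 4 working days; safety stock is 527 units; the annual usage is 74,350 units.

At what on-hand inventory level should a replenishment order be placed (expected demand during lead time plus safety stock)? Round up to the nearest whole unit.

Daily demand d = 74,350 / 250 = 297.400 units/day
Demand during lead time = 297.400 × 4 = 1,189.60
Reorder point = 1,189.60 + 527 = 1,716.60 → round up

1,717 units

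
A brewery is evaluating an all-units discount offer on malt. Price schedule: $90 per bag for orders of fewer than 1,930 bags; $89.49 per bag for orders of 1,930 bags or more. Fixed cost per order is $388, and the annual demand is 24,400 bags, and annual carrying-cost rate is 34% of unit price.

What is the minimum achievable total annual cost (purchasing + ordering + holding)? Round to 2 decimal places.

$2,217,822.95

H₁ = 34%×$90 = $30.6000;  H₂ = 34%×$89.49 = $30.4266
EOQ₁ = √(2×24,400×388/30.6000) = 786.62  (< 1,930, feasible at tier 1)
EOQ₂ = √(2×24,400×388/30.4266) = 788.86  (< 1,930 → use Q = 1,930 at tier-2 price)
TC(tier 1 (EOQ₁), Q≈786.6) = $2,220,070.58
TC(tier 2, Q≈1,930.0) = $2,217,822.95
Minimum at tier 2: $2,217,822.95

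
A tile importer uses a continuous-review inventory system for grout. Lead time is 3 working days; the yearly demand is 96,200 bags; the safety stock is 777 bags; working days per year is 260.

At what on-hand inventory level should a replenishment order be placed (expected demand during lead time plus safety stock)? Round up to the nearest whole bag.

Daily demand d = 96,200 / 260 = 370.000 bags/day
Demand during lead time = 370.000 × 3 = 1,110.00
Reorder point = 1,110.00 + 777 = 1,887.00 → round up

1,887 bags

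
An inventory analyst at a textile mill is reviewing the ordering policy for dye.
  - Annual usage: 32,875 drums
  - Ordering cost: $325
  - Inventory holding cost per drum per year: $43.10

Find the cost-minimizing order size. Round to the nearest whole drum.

704 drums

2DS/H = 2·32,875·325/43.1 = 495,794.66
EOQ = √495,794.66 ≈ 704.13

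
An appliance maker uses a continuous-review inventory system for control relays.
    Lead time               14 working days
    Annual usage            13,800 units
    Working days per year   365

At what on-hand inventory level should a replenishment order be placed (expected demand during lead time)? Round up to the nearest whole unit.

Daily demand d = 13,800 / 365 = 37.808 units/day
Demand during lead time = 37.808 × 14 = 529.32
Reorder point = 529.32 → round up

530 units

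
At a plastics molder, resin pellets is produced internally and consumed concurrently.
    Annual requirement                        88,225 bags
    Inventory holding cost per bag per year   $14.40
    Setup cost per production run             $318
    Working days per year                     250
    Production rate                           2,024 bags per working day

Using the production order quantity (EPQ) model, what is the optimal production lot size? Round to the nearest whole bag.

2,172 bags

Daily demand d = 88,225/250 = 352.900; p = 2024; 1 − d/p = 0.82564
EPQ = √(2DS / (H(1 − d/p)))
    = √(2 × 88,225 × 318 / (14.4 × 0.82564)) ≈ 2,172.44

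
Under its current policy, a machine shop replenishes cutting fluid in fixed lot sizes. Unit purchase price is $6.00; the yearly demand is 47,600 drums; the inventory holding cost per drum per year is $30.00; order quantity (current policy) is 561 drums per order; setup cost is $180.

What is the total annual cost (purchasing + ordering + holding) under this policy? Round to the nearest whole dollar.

$309,288

Ordering: D/Q × S = 47,600/561 × $180 = $15,272.73
Holding:  Q/2 × H = 561/2 × $30 = $8,415.00
Purchase cost = D·C = 47,600 × 6 = $285,600.00
Total = $15,272.73 + $8,415.00 + $285,600.00 = $309,287.73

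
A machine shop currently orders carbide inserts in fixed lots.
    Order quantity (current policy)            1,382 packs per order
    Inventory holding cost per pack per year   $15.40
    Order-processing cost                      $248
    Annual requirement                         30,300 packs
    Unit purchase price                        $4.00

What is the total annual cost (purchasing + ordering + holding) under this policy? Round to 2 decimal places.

Ordering: D/Q × S = 30,300/1,382 × $248 = $5,437.34
Holding:  Q/2 × H = 1,382/2 × $15.4 = $10,641.40
Purchase cost = D·C = 30,300 × 4 = $121,200.00
Total = $5,437.34 + $10,641.40 + $121,200.00 = $137,278.74

$137,278.74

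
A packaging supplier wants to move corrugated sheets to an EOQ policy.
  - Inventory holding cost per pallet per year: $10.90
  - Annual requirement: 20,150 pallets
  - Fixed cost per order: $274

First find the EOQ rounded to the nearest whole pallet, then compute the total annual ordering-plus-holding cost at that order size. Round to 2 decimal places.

Q* = √(2·D·S / H) = √(2·20,150·274 / 10.9) = √1,013,045.9 ≈ 1,006.50 → Q = 1,007 pallets
Ordering: D/Q × S = 20,150/1,007 × $274 = $5,482.72
Holding:  Q/2 × H = 1,007/2 × $10.9 = $5,488.15
Total = $5,482.72 + $5,488.15 = $10,970.87

$10,970.87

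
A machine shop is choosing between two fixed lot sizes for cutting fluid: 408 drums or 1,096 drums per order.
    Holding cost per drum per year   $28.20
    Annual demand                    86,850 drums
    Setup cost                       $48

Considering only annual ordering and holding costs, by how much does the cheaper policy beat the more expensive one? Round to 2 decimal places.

For each Q, cost = (D/Q)·S + (Q/2)·H.
TC(408) = (86,850/408)×48 + (408/2)×28.2 = $15,970.45
TC(1,096) = (86,850/1,096)×48 + (1,096/2)×28.2 = $19,257.25
Lots of 408 are cheaper by $3,286.80.

$3,286.80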